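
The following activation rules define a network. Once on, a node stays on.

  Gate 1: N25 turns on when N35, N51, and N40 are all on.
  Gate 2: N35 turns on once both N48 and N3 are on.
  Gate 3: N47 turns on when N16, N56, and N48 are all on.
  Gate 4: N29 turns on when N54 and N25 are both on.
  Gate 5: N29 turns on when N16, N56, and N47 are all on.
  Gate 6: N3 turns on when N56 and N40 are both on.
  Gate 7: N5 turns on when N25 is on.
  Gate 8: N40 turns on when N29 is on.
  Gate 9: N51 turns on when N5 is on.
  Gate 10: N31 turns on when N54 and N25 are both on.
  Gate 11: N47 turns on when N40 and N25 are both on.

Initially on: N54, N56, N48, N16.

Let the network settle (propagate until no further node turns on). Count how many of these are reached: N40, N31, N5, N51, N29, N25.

N16, N56, and N48 are on, so N47 turns on (Gate 3).
N16, N56, and N47 are on, so N29 turns on (Gate 5).
N29 is on, so N40 turns on (Gate 8).
N40: reached.
N31 would need N54 and N25 (Gate 10), but N25 never turns on.
N5 would need N25 (Gate 7), but N25 never turns on.
N51 would need N5 (Gate 9), but N5 never turns on.
N29: reached.
N25 would need N35, N51, and N40 (Gate 1), but N51 never turns on.
Reached: N40 and N29 — 2 of the 6.

2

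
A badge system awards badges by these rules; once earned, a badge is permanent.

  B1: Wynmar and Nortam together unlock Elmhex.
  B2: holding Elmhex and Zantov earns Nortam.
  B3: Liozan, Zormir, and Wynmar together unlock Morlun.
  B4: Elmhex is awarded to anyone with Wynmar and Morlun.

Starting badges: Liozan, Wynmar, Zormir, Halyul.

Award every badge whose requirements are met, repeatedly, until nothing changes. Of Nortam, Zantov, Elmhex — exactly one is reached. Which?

With Liozan, Zormir, and Wynmar, Morlun is earned (B3).
With Wynmar and Morlun, Elmhex is earned (B4).
No rule produces Zantov, and it is not given. Nortam would need Elmhex and Zantov (B2), but Zantov is never earned.

Elmhex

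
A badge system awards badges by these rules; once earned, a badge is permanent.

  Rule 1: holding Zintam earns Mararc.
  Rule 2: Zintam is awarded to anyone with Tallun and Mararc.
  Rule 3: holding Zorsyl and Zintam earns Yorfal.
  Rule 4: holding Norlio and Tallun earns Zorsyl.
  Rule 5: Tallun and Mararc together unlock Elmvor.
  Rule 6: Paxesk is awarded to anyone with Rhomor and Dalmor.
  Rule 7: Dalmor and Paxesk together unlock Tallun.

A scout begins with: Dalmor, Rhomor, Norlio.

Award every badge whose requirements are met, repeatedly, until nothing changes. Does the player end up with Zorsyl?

With Rhomor and Dalmor, Paxesk is earned (Rule 6).
With Dalmor and Paxesk, Tallun is earned (Rule 7).
With Norlio and Tallun, Zorsyl is earned (Rule 4).

Yes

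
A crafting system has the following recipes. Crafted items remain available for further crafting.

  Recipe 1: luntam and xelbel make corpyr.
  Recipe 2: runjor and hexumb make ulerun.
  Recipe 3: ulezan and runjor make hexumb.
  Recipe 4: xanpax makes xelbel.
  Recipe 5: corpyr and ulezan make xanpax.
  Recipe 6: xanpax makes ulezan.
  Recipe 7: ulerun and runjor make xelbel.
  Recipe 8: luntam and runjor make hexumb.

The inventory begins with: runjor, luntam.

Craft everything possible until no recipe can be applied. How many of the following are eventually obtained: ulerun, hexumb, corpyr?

3

luntam and runjor → hexumb (Recipe 8).
runjor and hexumb → ulerun (Recipe 2).
ulerun and runjor → xelbel (Recipe 7).
luntam and xelbel → corpyr (Recipe 1).
ulerun: reached.
hexumb: reached.
corpyr: reached.
All 3 are reached.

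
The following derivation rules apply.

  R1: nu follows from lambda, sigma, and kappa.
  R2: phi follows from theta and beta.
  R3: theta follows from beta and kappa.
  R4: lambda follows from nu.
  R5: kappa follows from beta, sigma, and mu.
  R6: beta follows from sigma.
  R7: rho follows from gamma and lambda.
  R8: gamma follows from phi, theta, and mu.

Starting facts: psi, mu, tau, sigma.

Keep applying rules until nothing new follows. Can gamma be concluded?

sigma holds, so beta follows (R6).
beta, sigma, and mu hold, so kappa follows (R5).
From beta and kappa, R3 gives theta.
From theta and beta, R2 gives phi.
phi, theta, and mu hold, so gamma follows (R8).

Yes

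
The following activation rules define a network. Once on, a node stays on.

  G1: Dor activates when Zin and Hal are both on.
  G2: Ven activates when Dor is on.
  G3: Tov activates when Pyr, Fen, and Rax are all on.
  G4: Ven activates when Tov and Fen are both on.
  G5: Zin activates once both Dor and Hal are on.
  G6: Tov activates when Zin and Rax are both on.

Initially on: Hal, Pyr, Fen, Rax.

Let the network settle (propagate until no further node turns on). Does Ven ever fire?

G3: Pyr, Fen, and Rax on → Tov on.
G4: Tov and Fen on → Ven on.

Yes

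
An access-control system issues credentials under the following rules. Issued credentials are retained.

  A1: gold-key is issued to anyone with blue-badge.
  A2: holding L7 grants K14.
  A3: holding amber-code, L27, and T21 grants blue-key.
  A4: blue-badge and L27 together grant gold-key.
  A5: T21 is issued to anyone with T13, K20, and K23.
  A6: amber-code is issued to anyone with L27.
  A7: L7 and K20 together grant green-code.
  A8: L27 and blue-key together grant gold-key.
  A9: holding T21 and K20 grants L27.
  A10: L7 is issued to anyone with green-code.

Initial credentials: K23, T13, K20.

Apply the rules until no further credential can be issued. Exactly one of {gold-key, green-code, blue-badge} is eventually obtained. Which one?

Holding T13, K20, and K23 grants T21 (A5).
Holding T21 and K20 grants L27 (A9).
Holding L27 grants amber-code (A6).
Holding amber-code, L27, and T21 grants blue-key (A3).
Holding L27 and blue-key grants gold-key (A8).
green-code would need L7 and K20 (A7), but L7 is never granted. No rule produces blue-badge, and it is not given.

gold-key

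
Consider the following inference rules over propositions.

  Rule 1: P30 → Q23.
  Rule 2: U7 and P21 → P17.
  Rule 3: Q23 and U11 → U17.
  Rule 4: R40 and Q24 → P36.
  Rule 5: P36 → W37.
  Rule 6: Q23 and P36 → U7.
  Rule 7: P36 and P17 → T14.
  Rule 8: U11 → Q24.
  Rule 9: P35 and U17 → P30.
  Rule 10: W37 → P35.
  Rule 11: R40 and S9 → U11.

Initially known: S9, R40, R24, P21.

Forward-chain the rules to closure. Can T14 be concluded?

No

T14 would need P36 and P17 (Rule 7), but P17 is never established.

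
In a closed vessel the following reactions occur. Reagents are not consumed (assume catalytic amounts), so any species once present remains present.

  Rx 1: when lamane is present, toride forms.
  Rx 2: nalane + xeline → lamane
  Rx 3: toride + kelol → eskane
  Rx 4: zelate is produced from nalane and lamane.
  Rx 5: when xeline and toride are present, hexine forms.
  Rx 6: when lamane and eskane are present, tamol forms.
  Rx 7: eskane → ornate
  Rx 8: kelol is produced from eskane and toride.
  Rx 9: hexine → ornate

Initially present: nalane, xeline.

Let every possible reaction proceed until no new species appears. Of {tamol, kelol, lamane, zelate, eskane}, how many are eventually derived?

2

nalane and xeline present → lamane forms (Rx 2).
nalane and lamane present → zelate forms (Rx 4).
tamol would need lamane and eskane (Rx 6), but eskane never forms.
kelol would need eskane and toride (Rx 8), but eskane never forms.
lamane: reached.
zelate: reached.
eskane would need toride and kelol (Rx 3), but kelol never forms.
Reached: lamane and zelate — 2 of the 5.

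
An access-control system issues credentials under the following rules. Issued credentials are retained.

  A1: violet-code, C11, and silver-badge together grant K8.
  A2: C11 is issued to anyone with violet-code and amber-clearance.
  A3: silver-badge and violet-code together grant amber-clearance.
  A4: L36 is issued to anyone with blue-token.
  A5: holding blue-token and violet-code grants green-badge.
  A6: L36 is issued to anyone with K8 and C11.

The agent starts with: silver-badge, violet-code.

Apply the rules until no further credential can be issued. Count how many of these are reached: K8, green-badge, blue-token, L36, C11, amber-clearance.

Holding silver-badge and violet-code grants amber-clearance (A3).
Holding violet-code and amber-clearance grants C11 (A2).
Holding violet-code, C11, and silver-badge grants K8 (A1).
Holding K8 and C11 grants L36 (A6).
K8: reached.
green-badge would need blue-token and violet-code (A5), but blue-token is never granted.
No rule produces blue-token, and it is not given.
L36: reached.
C11: reached.
amber-clearance: reached.
Reached: K8, L36, C11, and amber-clearance — 4 of the 6.

4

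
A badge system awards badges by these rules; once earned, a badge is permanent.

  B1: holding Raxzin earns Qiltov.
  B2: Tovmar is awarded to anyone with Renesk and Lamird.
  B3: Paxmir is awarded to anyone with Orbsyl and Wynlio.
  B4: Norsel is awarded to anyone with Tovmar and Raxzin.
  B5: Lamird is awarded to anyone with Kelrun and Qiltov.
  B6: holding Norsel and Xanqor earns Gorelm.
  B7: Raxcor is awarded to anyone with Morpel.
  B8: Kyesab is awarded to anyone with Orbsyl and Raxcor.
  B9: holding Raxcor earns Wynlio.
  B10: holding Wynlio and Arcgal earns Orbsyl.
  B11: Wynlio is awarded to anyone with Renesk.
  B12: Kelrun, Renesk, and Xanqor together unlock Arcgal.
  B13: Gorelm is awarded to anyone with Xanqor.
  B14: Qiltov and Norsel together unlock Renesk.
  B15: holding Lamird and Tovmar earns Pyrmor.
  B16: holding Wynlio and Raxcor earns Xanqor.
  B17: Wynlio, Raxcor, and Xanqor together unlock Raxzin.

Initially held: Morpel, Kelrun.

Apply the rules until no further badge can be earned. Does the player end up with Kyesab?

No

Kyesab would need Orbsyl and Raxcor (B8), but Orbsyl is never earned.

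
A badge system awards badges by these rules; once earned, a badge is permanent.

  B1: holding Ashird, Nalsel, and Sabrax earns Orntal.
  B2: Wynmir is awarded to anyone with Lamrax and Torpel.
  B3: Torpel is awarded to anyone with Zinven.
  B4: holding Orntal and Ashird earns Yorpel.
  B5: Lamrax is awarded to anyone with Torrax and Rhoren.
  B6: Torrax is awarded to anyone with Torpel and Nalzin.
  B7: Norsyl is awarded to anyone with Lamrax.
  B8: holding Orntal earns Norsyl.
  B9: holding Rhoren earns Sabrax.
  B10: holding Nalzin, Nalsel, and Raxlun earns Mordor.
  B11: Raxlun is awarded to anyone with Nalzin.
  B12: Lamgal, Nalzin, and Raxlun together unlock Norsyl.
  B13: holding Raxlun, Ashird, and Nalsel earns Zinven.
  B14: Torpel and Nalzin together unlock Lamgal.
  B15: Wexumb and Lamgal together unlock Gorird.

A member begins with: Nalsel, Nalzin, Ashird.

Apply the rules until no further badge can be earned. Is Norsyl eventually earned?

Yes

With Nalzin, Raxlun is earned (B11).
With Raxlun, Ashird, and Nalsel, Zinven is earned (B13).
With Zinven, Torpel is earned (B3).
With Torpel and Nalzin, Lamgal is earned (B14).
With Lamgal, Nalzin, and Raxlun, Norsyl is earned (B12).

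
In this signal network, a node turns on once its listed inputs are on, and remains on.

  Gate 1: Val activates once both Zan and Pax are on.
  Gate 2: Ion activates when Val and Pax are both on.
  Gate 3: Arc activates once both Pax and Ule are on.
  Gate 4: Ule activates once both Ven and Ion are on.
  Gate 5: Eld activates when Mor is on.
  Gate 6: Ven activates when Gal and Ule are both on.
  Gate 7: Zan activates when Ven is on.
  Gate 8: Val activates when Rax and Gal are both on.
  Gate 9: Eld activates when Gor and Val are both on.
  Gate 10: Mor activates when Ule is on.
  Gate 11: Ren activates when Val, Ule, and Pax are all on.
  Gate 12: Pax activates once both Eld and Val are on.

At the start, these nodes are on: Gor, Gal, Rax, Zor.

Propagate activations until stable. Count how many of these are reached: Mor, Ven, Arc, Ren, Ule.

Mor would need Ule (Gate 10), but Ule never turns on.
Ven would need Gal and Ule (Gate 6), but Ule never turns on.
Arc would need Pax and Ule (Gate 3), but Ule never turns on.
Ren would need Val, Ule, and Pax (Gate 11), but Ule never turns on.
Ule would need Ven and Ion (Gate 4), but Ven never turns on.
None of the 5 are reached.

0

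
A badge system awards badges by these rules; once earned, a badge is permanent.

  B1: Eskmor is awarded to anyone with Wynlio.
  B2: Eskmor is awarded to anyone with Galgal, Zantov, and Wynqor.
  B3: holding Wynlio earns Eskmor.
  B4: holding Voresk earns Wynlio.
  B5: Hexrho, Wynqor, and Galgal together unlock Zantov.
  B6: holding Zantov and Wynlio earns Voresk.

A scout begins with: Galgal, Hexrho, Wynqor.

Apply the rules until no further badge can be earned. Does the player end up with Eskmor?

With Hexrho, Wynqor, and Galgal, Zantov is earned (B5).
With Galgal, Zantov, and Wynqor, Eskmor is earned (B2).

Yes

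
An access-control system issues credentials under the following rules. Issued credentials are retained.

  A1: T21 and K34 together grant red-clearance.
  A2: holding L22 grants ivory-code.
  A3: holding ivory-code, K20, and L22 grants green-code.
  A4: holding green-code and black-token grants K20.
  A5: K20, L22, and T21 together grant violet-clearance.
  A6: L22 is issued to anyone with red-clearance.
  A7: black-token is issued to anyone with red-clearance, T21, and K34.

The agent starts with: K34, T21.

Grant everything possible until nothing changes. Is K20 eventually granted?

No

K20 would need green-code and black-token (A4), but green-code is never granted.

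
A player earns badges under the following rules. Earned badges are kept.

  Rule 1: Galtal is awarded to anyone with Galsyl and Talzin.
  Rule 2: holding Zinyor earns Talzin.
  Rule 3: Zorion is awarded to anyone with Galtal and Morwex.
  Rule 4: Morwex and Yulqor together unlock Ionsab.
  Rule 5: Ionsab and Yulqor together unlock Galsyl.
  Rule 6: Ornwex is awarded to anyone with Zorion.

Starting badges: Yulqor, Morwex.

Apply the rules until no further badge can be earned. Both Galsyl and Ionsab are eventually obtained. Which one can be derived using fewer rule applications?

Ionsab

Ionsab: With Morwex and Yulqor, Ionsab is earned (Rule 4). [1 rule application]
Galsyl: With Morwex and Yulqor, Ionsab is earned (Rule 4). With Ionsab and Yulqor, Galsyl is earned (Rule 5). [2 rule applications]
Ionsab needs fewer.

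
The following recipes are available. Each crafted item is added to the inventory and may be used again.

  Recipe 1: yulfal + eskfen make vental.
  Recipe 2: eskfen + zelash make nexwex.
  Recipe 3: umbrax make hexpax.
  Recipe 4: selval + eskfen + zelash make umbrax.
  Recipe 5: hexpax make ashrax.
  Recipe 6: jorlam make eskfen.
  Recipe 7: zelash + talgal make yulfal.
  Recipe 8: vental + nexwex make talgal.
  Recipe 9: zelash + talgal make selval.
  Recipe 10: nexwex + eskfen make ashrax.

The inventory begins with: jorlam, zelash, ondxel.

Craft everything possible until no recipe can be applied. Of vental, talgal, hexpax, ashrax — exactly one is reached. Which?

Using Recipe 6, jorlam makes eskfen.
Using Recipe 2, eskfen and zelash make nexwex.
Using Recipe 10, nexwex and eskfen make ashrax.
vental would need yulfal and eskfen (Recipe 1), but yulfal is never obtained. talgal would need vental and nexwex (Recipe 8), but vental is never obtained. hexpax would need umbrax (Recipe 3), but umbrax is never obtained.

ashrax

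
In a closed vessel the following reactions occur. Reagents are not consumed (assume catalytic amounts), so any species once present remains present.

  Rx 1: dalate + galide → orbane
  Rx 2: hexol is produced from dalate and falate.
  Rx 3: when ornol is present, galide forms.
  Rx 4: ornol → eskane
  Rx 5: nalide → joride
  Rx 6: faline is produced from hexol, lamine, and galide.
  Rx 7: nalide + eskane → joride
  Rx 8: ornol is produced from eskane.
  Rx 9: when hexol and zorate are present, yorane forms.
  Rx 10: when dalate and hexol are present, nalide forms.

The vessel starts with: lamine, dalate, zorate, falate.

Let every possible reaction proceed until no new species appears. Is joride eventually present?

Yes

dalate and falate present → hexol forms (Rx 2).
dalate and hexol present → nalide forms (Rx 10).
nalide present → joride forms (Rx 5).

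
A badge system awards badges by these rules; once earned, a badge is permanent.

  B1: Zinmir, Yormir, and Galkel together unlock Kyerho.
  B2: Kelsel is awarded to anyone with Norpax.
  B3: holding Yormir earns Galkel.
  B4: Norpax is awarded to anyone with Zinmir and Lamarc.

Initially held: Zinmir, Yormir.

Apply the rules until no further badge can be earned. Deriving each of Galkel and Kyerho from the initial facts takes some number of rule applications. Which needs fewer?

Galkel: With Yormir, Galkel is earned (B3). [1 rule application]
Kyerho: With Yormir, Galkel is earned (B3). With Zinmir, Yormir, and Galkel, Kyerho is earned (B1). [2 rule applications]
Galkel needs fewer.

Galkel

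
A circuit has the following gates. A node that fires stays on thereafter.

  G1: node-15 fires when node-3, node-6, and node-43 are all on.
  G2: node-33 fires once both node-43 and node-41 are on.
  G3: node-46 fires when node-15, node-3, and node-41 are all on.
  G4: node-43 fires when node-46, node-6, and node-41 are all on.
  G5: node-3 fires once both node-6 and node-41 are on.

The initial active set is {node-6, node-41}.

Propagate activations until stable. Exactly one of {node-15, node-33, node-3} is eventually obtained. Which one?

node-3

G5: node-6 and node-41 on → node-3 on.
node-33 would need node-43 and node-41 (G2), but node-43 never turns on. node-15 would need node-3, node-6, and node-43 (G1), but node-43 never turns on.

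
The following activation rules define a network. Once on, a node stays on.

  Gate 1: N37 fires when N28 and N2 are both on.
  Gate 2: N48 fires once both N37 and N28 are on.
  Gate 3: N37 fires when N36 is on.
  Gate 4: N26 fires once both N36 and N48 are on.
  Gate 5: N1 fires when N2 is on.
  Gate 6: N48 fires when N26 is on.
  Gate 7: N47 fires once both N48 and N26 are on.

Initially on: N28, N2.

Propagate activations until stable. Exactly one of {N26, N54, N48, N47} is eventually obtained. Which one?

Gate 1: N28 and N2 on → N37 on.
N37 and N28 are on, so N48 fires (Gate 2).
N26 would need N36 and N48 (Gate 4), but N36 never turns on. N47 would need N48 and N26 (Gate 7), but N26 never turns on. No rule produces N54, and it is not given.

N48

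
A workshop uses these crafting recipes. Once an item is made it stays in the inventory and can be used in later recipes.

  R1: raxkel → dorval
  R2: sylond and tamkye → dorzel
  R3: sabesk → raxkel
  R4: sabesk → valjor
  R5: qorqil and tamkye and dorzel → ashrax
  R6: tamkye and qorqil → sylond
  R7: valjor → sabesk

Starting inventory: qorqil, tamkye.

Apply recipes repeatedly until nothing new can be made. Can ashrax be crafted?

Yes

tamkye and qorqil → sylond (R6).
sylond and tamkye → dorzel (R2).
qorqil and tamkye and dorzel → ashrax (R5).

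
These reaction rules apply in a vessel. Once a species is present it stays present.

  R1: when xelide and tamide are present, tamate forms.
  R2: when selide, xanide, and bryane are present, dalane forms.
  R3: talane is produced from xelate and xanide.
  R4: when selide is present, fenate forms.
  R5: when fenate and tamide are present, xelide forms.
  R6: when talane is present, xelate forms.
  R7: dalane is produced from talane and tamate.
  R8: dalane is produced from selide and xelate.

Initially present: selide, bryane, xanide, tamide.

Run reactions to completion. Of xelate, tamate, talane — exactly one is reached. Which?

tamate

selide present → fenate forms (R4).
fenate and tamide present → xelide forms (R5).
xelide and tamide present → tamate forms (R1).
talane would need xelate and xanide (R3), but xelate never forms. xelate would need talane (R6), but talane never forms.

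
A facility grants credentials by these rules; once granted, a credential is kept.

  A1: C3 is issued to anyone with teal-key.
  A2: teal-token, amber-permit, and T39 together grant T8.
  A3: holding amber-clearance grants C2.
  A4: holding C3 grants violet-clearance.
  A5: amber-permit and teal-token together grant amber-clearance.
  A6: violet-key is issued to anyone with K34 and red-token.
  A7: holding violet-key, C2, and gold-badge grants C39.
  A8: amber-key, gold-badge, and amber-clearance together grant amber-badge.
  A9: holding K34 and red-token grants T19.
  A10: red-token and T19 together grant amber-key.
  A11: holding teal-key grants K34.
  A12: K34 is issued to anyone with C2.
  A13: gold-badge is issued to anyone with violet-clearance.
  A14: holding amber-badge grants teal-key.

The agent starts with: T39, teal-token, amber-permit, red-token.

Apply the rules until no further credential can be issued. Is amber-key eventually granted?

Holding amber-permit and teal-token grants amber-clearance (A5).
Holding amber-clearance grants C2 (A3).
Holding C2 grants K34 (A12).
Holding K34 and red-token grants T19 (A9).
Holding red-token and T19 grants amber-key (A10).

Yes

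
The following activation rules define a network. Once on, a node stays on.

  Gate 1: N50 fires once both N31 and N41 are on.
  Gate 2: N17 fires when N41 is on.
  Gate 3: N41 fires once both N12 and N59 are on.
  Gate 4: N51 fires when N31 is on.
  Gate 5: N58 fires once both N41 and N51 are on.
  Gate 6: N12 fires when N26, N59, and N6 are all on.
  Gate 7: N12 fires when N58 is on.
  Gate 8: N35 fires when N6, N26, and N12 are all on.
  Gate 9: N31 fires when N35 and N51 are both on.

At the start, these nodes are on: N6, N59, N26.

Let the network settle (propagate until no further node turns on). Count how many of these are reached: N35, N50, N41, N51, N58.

2

Gate 6: N26, N59, and N6 on → N12 on.
N6, N26, and N12 are on, so N35 fires (Gate 8).
N12 and N59 are on, so N41 fires (Gate 3).
N35: reached.
N50 would need N31 and N41 (Gate 1), but N31 never turns on.
N41: reached.
N51 would need N31 (Gate 4), but N31 never turns on.
N58 would need N41 and N51 (Gate 5), but N51 never turns on.
Reached: N35 and N41 — 2 of the 5.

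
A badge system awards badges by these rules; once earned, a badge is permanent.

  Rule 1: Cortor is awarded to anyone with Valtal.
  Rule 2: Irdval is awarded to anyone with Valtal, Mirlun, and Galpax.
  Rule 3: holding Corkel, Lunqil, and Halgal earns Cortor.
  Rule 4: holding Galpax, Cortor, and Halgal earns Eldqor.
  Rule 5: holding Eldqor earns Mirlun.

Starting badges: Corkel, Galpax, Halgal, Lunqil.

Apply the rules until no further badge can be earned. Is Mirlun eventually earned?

With Corkel, Lunqil, and Halgal, Cortor is earned (Rule 3).
With Galpax, Cortor, and Halgal, Eldqor is earned (Rule 4).
With Eldqor, Mirlun is earned (Rule 5).

Yes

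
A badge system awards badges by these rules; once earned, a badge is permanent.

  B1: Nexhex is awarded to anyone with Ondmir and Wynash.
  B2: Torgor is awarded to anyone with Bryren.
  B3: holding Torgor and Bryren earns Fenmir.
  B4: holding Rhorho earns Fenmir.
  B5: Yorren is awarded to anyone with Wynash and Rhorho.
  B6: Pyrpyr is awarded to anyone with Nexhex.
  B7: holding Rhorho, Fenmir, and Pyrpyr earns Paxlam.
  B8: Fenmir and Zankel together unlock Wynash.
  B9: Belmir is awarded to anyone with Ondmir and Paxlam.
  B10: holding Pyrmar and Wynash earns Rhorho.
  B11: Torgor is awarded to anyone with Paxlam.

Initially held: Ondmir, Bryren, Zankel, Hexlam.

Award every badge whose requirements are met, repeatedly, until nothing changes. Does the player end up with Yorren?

Yorren would need Wynash and Rhorho (B5), but Rhorho is never earned.

No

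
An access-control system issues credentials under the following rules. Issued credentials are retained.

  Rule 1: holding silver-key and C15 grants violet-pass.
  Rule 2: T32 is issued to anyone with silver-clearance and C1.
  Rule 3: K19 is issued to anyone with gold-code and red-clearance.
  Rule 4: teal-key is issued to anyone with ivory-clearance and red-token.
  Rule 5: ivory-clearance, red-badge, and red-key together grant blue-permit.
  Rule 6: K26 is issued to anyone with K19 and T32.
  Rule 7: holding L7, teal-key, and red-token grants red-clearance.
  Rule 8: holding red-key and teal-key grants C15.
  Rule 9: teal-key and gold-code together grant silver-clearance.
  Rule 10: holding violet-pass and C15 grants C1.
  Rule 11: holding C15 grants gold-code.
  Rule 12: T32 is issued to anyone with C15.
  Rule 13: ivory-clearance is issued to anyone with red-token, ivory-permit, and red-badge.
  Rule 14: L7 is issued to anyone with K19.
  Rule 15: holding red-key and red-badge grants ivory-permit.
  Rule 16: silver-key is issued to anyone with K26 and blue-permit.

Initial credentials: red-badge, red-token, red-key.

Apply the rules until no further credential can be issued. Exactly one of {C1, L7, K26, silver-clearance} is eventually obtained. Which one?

Holding red-key and red-badge grants ivory-permit (Rule 15).
Holding red-token, ivory-permit, and red-badge grants ivory-clearance (Rule 13).
Holding ivory-clearance and red-token grants teal-key (Rule 4).
Holding red-key and teal-key grants C15 (Rule 8).
Holding C15 grants gold-code (Rule 11).
Holding teal-key and gold-code grants silver-clearance (Rule 9).
K26 would need K19 and T32 (Rule 6), but K19 is never granted. C1 would need violet-pass and C15 (Rule 10), but violet-pass is never granted. L7 would need K19 (Rule 14), but K19 is never granted.

silver-clearance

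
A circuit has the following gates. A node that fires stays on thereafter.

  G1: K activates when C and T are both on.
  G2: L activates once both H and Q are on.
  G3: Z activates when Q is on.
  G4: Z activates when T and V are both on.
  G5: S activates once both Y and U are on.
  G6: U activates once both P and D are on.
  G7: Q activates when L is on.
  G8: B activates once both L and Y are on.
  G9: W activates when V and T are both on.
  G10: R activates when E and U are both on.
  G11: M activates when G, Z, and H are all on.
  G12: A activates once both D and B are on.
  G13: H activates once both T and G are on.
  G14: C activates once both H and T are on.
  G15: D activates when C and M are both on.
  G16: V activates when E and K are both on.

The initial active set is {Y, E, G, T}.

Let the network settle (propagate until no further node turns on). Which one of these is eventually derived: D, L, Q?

T and G are on, so H activates (G13).
G14: H and T on → C on.
C and T are on, so K activates (G1).
G16: E and K on → V on.
T and V are on, so Z activates (G4).
G11: G, Z, and H on → M on.
G15: C and M on → D on.
Q would need L (G7), but L never turns on. L would need H and Q (G2), but Q never turns on.

D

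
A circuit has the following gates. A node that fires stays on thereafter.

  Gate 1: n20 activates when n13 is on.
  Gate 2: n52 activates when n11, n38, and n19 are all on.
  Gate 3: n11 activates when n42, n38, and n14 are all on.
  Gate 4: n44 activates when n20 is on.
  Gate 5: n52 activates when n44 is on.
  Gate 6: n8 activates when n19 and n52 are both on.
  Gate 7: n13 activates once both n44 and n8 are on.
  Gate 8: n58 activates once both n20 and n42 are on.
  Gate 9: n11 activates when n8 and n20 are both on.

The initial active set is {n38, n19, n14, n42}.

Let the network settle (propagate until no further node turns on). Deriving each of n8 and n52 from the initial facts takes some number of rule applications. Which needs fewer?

n52: n42, n38, and n14 are on, so n11 activates (Gate 3). n11, n38, and n19 are on, so n52 activates (Gate 2). [2 rule applications]
n8: Gate 3: n42, n38, and n14 on → n11 on. n11, n38, and n19 are on, so n52 activates (Gate 2). n19 and n52 are on, so n8 activates (Gate 6). [3 rule applications]
n52 needs fewer.

n52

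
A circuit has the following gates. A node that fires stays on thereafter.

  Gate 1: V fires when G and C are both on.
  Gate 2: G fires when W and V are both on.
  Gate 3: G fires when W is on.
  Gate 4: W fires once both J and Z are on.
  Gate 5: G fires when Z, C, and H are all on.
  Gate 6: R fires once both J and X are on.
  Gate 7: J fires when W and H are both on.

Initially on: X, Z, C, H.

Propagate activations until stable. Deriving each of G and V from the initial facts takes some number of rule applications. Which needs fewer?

G

G: Z, C, and H are on, so G fires (Gate 5). [1 rule application]
V: Gate 5: Z, C, and H on → G on. Gate 1: G and C on → V on. [2 rule applications]
G needs fewer.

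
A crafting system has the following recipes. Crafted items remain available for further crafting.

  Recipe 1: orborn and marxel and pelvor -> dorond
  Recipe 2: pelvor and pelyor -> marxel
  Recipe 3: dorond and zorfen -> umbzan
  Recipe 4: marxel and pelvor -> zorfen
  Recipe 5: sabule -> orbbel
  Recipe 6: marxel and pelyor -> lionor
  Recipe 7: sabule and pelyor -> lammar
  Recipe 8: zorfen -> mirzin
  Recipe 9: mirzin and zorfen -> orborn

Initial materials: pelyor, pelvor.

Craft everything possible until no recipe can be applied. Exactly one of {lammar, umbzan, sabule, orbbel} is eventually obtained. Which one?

umbzan

Using Recipe 2, pelvor and pelyor make marxel.
Using Recipe 4, marxel and pelvor make zorfen.
zorfen -> mirzin (Recipe 8).
Using Recipe 9, mirzin and zorfen make orborn.
Using Recipe 1, orborn, marxel, and pelvor make dorond.
dorond and zorfen -> umbzan (Recipe 3).
lammar would need sabule and pelyor (Recipe 7), but sabule is never obtained. No rule produces sabule, and it is not given. orbbel would need sabule (Recipe 5), but sabule is never obtained.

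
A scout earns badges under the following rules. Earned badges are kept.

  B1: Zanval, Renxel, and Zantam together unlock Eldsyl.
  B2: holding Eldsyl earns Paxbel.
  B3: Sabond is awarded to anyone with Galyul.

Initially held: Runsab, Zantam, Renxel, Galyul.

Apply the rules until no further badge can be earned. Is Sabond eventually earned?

With Galyul, Sabond is earned (B3).

Yes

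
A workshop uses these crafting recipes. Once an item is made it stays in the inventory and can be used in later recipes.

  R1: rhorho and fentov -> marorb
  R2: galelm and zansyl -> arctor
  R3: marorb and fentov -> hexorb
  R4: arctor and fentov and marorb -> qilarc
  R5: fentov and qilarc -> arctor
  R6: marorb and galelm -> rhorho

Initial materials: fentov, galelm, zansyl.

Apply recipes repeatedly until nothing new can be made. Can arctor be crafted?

Yes

galelm and zansyl -> arctor (R2).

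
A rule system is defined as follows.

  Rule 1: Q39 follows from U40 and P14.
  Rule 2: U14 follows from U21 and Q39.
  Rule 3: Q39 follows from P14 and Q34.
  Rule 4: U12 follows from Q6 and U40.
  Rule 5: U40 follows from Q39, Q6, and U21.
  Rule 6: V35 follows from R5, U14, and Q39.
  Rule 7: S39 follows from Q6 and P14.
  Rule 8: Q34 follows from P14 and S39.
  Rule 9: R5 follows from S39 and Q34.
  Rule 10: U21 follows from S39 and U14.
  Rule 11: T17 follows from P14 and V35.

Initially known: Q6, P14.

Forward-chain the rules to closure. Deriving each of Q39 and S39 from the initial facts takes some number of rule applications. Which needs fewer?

S39: Q6 and P14 hold, so S39 follows (Rule 7). [1 rule application]
Q39: From Q6 and P14, Rule 7 gives S39. P14 and S39 hold, so Q34 follows (Rule 8). From P14 and Q34, Rule 3 gives Q39. [3 rule applications]
S39 needs fewer.

S39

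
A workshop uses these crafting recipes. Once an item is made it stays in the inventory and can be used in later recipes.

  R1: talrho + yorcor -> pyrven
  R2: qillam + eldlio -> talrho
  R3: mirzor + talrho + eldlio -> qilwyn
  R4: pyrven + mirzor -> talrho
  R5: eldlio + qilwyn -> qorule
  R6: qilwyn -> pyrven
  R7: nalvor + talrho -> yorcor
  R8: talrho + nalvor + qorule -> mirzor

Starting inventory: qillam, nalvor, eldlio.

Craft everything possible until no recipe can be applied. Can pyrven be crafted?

Yes

Using R2, qillam and eldlio make talrho.
Using R7, nalvor and talrho make yorcor.
talrho + yorcor -> pyrven (R1).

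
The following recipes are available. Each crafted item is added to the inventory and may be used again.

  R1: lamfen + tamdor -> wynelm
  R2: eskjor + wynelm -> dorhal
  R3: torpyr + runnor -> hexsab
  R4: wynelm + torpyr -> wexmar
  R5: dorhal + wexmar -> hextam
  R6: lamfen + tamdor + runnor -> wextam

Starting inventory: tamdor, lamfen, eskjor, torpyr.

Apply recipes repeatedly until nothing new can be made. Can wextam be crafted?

No

wextam would need lamfen, tamdor, and runnor (R6), but runnor is never obtained.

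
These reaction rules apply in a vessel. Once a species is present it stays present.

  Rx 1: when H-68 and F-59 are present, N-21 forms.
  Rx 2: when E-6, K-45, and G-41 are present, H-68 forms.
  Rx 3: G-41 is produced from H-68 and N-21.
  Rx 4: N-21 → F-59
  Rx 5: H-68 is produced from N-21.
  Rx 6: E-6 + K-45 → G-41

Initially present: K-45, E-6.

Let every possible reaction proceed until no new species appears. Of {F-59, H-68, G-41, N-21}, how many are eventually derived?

2

E-6 and K-45 present → G-41 forms (Rx 6).
E-6, K-45, and G-41 present → H-68 forms (Rx 2).
F-59 would need N-21 (Rx 4), but N-21 never forms.
H-68: reached.
G-41: reached.
N-21 would need H-68 and F-59 (Rx 1), but F-59 never forms.
Reached: H-68 and G-41 — 2 of the 4.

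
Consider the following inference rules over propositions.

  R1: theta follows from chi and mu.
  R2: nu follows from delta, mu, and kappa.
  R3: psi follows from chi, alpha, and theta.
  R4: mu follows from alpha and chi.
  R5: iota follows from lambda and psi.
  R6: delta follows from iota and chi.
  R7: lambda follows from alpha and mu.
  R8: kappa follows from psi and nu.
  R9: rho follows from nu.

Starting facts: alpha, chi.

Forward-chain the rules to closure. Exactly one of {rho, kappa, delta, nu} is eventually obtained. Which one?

From alpha and chi, R4 gives mu.
From alpha and mu, R7 gives lambda.
From chi and mu, R1 gives theta.
From chi, alpha, and theta, R3 gives psi.
From lambda and psi, R5 gives iota.
iota and chi hold, so delta follows (R6).
nu would need delta, mu, and kappa (R2), but kappa is never established. kappa would need psi and nu (R8), but nu is never established. rho would need nu (R9), but nu is never established.

delta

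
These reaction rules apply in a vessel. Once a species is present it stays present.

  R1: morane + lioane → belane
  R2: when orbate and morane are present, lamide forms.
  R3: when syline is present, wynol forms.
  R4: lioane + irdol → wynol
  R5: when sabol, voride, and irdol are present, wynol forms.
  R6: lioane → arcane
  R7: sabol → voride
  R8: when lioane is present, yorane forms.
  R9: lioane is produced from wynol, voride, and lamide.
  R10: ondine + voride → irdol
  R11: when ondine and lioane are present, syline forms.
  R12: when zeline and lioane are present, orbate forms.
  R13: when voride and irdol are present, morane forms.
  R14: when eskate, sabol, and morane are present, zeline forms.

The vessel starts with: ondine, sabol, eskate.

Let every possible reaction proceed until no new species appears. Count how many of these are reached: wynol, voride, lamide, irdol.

sabol present → voride forms (R7).
ondine and voride present → irdol forms (R10).
sabol, voride, and irdol present → wynol forms (R5).
wynol: reached.
voride: reached.
lamide would need orbate and morane (R2), but orbate never forms.
irdol: reached.
Reached: wynol, voride, and irdol — 3 of the 4.

3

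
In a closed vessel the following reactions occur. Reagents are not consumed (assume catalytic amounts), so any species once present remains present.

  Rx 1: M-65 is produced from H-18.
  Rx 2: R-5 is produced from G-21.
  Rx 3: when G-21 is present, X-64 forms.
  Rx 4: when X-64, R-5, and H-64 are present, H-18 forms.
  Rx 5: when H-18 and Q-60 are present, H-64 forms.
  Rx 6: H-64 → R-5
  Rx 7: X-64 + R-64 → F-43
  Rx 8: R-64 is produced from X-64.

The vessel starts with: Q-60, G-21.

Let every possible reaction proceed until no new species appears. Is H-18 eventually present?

H-18 would need X-64, R-5, and H-64 (Rx 4), but H-64 never forms.

No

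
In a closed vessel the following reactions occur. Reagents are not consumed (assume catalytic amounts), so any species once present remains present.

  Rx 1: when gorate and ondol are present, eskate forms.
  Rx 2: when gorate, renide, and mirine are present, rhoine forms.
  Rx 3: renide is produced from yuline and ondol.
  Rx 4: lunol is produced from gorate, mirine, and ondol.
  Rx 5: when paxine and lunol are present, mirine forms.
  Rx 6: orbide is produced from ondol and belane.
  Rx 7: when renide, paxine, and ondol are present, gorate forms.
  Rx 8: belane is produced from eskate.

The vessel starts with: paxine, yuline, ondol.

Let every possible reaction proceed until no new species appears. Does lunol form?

No

lunol would need gorate, mirine, and ondol (Rx 4), but mirine never forms.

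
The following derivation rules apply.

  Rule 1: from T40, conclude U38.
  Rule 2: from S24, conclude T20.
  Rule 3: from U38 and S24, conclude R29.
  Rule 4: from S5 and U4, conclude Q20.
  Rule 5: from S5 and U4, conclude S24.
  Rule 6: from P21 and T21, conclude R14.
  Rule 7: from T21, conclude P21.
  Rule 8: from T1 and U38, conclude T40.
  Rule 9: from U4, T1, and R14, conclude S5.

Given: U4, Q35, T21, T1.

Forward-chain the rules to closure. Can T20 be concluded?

Yes

T21 holds, so P21 follows (Rule 7).
From P21 and T21, Rule 6 gives R14.
U4, T1, and R14 hold, so S5 follows (Rule 9).
From S5 and U4, Rule 5 gives S24.
From S24, Rule 2 gives T20.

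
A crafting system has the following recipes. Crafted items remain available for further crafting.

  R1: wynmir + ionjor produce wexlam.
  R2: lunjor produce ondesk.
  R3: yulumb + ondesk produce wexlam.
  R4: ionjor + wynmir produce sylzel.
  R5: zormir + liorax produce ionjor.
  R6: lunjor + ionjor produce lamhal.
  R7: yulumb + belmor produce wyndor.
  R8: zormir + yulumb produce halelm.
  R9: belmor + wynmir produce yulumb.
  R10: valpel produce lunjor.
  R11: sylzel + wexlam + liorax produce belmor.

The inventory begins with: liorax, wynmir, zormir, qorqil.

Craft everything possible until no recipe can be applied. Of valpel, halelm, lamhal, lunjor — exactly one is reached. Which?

halelm

Using R5, zormir and liorax make ionjor.
Using R1, wynmir and ionjor make wexlam.
ionjor + wynmir → sylzel (R4).
sylzel + wexlam + liorax → belmor (R11).
belmor + wynmir → yulumb (R9).
Using R8, zormir and yulumb make halelm.
lunjor would need valpel (R10), but valpel is never obtained. No rule produces valpel, and it is not given. lamhal would need lunjor and ionjor (R6), but lunjor is never obtained.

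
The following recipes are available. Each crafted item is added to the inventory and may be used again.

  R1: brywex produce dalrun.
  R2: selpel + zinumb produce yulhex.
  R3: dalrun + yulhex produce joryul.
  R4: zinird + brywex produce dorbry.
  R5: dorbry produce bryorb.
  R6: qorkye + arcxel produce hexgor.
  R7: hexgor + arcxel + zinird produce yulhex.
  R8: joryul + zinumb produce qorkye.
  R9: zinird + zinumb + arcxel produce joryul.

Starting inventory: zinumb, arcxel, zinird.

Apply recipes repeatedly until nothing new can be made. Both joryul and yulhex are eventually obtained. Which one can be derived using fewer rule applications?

joryul: zinird + zinumb + arcxel → joryul (R9). [1 rule application]
yulhex: Using R9, zinird, zinumb, and arcxel make joryul. joryul + zinumb → qorkye (R8). qorkye + arcxel → hexgor (R6). hexgor + arcxel + zinird → yulhex (R7). [4 rule applications]
joryul needs fewer.

joryul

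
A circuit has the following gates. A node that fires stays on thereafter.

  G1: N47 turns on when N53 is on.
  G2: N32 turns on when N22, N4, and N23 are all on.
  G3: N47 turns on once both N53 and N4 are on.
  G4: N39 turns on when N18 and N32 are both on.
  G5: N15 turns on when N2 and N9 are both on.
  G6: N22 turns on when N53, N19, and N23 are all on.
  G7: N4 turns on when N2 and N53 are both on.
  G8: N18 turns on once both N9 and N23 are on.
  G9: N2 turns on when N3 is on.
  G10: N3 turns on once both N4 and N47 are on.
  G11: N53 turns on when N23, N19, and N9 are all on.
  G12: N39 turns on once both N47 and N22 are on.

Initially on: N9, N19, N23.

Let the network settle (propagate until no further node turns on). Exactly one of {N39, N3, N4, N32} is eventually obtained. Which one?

N23, N19, and N9 are on, so N53 turns on (G11).
G1: N53 on → N47 on.
N53, N19, and N23 are on, so N22 turns on (G6).
G12: N47 and N22 on → N39 on.
N32 would need N22, N4, and N23 (G2), but N4 never turns on. N3 would need N4 and N47 (G10), but N4 never turns on. N4 would need N2 and N53 (G7), but N2 never turns on.

N39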